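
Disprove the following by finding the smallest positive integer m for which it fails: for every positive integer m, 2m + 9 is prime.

Check each positive integer m in order until 2m + 9 is not prime.
For m = 1, 2 the conclusion holds.
m = 3: 2m + 9 = 15 = 3 × 5, composite.

m = 3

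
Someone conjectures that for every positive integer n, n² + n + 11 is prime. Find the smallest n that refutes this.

For n = 1, 2, 3, 4, 5, 6, 7, 8, 9 the conclusion holds.
n = 10: n² + n + 11 = 121 = 11 × 11, composite.

n = 10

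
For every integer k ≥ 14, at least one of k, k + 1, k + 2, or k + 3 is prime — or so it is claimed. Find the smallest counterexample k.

k = 24

Check each integer k ≥ 14 in order until k, k + 1, k + 2, k + 3 are all composite.
For k = 14, 15, 16, 17, 18, 19, 20, 21, 22, 23 the conclusion holds.
k = 24: 24 = 2 × 12; 25 = 5 × 5; 26 = 2 × 13; 27 = 3 × 9 — all composite.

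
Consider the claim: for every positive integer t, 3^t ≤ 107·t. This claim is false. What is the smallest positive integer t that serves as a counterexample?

A counterexample is any positive integer t such that 3^t > 107·t; we check each in order.
For t = 1, 2, 3, 4, 5 the conclusion holds.
t = 6: 3^t = 729 and 107·t = 642, so 729 > 642.
So t = 6 is the smallest counterexample.

t = 6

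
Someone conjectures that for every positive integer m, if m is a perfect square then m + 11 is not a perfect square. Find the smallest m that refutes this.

A counterexample is any positive integer m such that m is a perfect square but m + 11 is a perfect square; we check each in order.
m = 1: 1 + 11 = 12, not a perfect square.
m = 4: 4 + 11 = 15, not a perfect square.
m = 9: 9 + 11 = 20, not a perfect square.
m = 16: 16 + 11 = 27, not a perfect square.
m = 25: 25 = 5² and 25 + 11 = 36 = 6².
Hence m = 25 is a counterexample.

m = 25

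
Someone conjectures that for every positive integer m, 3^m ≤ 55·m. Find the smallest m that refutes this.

m = 1: 3^m = 3 and 55·m = 55, so 3 ≤ 55.
m = 2: 3^m = 9 and 55·m = 110, so 9 ≤ 110.
m = 3: 3^m = 27 and 55·m = 165, so 27 ≤ 165.
m = 4: 3^m = 81 and 55·m = 220, so 81 ≤ 220.
m = 5: 3^m = 243 and 55·m = 275, so 243 ≤ 275.
m = 6: 3^m = 729 and 55·m = 330, so 729 > 330.
Hence m = 6 is a counterexample.

m = 6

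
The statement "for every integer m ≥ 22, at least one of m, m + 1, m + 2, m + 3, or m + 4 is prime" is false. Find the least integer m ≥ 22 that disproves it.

m = 24

m = 22: 23 is prime.
m = 23: 23 is prime.
m = 24: 24 = 2 × 12; 25 = 5 × 5; 26 = 2 × 13; 27 = 3 × 9; 28 = 2 × 14 — all composite.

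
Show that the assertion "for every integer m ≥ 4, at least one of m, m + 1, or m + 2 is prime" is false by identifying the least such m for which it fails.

For m = 4, 5, 6, 7 the conclusion holds.
m = 8: 8 = 2 × 4; 9 = 3 × 3; 10 = 2 × 5 — all composite.

m = 8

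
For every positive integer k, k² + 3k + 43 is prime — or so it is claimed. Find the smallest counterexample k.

k = 39

Check each positive integer k in order until k² + 3k + 43 is not prime.
For k = 1, 2, 3, 4, …, 36, 37, 38 the conclusion holds.
k = 39: k² + 3k + 43 = 1681 = 41 × 41, composite.
Thus k = 39 disproves the claim, and no smaller k works.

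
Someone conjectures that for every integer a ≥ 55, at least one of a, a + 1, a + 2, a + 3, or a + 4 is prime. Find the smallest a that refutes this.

a = 62

A counterexample is any integer a ≥ 55 such that a, a + 1, a + 2, a + 3, a + 4 are all composite; we check each in order.
For a = 55, 56, 57, 58, 59, 60, 61 the conclusion holds.
a = 62: 62 = 2 × 31; 63 = 3 × 21; 64 = 2 × 32; 65 = 5 × 13; 66 = 2 × 33 — all composite.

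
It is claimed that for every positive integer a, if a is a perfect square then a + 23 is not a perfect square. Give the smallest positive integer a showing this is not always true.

Check each positive integer a in order until a is a perfect square but a + 23 is a perfect square.
For a = 1, 4, 9, 16, 25, 36, 49, 64, 81, 100 the conclusion holds.
a = 121: 121 = 11² and 121 + 23 = 144 = 12².

a = 121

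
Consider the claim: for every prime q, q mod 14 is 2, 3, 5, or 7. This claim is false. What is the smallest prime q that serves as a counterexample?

q = 11

We need the least prime q for which the claim fails.
For q = 2, 3, 5, 7 the conclusion holds.
q = 11: 11 mod 14 = 11 — not in {2, 3, 5, 7}.
Thus q = 11 disproves the claim, and no smaller q works.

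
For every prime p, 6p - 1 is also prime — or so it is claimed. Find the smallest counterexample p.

p = 11

We need the least prime p for which 6p - 1 is not prime.
The first 4 eligible values, up to p = 7, all satisfy the conclusion.
p = 11: 6p - 1 = 65 = 5 × 13, not prime.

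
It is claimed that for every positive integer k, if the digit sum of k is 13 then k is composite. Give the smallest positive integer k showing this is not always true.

We need the least positive integer k for which the digit sum of k is 13 but k is prime.
For k = 49, 58 the conclusion holds.
k = 67: digit sum 13; 67 is prime, not composite.

k = 67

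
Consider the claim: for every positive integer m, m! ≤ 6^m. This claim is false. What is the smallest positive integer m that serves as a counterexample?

We need the least positive integer m for which m! > 6^m.
The first 13 eligible values, up to m = 13, all satisfy the conclusion.
m = 14: m! = 87178291200 and 6^m = 78364164096, so 87178291200 > 78364164096.
Thus m = 14 disproves the claim, and no smaller m works.

m = 14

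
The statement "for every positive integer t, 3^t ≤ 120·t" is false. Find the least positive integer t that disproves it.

Check each positive integer t in order until 3^t > 120·t.
The first 5 eligible values, up to t = 5, all satisfy the conclusion.
t = 6: 3^t = 729 and 120·t = 720, so 729 > 720.
Thus t = 6 disproves the claim, and no smaller t works.

t = 6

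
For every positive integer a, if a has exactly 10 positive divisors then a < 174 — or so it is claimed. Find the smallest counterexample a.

Check each positive integer a in order until a has exactly 10 positive divisors but the claim fails.
For a = 48, 80, 112, 162 the conclusion holds.
a = 176: τ(176) = 10; 176 ≥ 174.
Hence a = 176 is a counterexample.

a = 176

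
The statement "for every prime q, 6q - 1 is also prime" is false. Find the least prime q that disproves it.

q = 2: 6q - 1 = 11, prime.
q = 3: 6q - 1 = 17, prime.
q = 5: 6q - 1 = 29, prime.
q = 7: 6q - 1 = 41, prime.
q = 11: 6q - 1 = 65 = 5 × 13, not prime.
So q = 11 is the smallest counterexample.

q = 11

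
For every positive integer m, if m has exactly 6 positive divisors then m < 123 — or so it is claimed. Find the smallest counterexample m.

m = 124

We need the least positive integer m for which m has exactly 6 positive divisors but the claim fails.
For m = 12, 18, 20, 28, …, 99, 116, 117 the conclusion holds.
m = 124: τ(124) = 6; 124 ≥ 123.
Thus m = 124 disproves the claim, and no smaller m works.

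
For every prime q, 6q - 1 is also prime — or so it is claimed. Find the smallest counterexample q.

q = 11

For q = 2, 3, 5, 7 the conclusion holds.
q = 11: 6q - 1 = 65 = 5 × 13, not prime.
Hence q = 11 is a counterexample.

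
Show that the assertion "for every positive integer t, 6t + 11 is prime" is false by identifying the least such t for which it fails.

t = 4

We need the least positive integer t for which 6t + 11 is not prime.
t = 1: 6t + 11 = 17, prime.
t = 2: 6t + 11 = 23, prime.
t = 3: 6t + 11 = 29, prime.
t = 4: 6t + 11 = 35 = 5 × 7, composite.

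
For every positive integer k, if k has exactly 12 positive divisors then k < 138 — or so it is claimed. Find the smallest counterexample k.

Check each positive integer k in order until k has exactly 12 positive divisors but the claim fails.
For k = 60, 72, 84, 90, 96, 108, 126, 132 the conclusion holds.
k = 140: τ(140) = 12; 140 ≥ 138.
Thus k = 140 disproves the claim, and no smaller k works.

k = 140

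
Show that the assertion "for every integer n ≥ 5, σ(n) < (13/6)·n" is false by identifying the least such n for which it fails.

n = 12

For n = 5, 6, 7, 8, 9, 10, 11 the conclusion holds.
n = 12: σ(12) = 28; 28 ≥ 26.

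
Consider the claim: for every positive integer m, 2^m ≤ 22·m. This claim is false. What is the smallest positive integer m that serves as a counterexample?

m = 8

For m = 1, 2, 3, 4, 5, 6, 7 the conclusion holds.
m = 8: 2^m = 256 and 22·m = 176, so 256 > 176.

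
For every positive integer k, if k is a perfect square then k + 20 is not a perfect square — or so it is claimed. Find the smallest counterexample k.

A counterexample is any positive integer k such that k is a perfect square but k + 20 is a perfect square; we check each in order.
For k = 1, 4, 9 the conclusion holds.
k = 16: 16 = 4² and 16 + 20 = 36 = 6².
So k = 16 is the smallest counterexample.

k = 16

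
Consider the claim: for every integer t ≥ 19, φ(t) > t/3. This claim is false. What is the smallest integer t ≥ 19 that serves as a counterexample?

Check each integer t ≥ 19 in order until the claim fails.
For t = 19, 20, 21, 22, 23 the conclusion holds.
t = 24: φ(24) = 8 and 24/3 = 8, so φ(24) ≤ 24/3.
Thus t = 24 disproves the claim, and no smaller t works.

t = 24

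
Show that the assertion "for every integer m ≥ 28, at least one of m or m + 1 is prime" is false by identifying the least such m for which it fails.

A counterexample is any integer m ≥ 28 such that m, m + 1 are both composite; we check each in order.
For m = 28, 29, 30, 31 the conclusion holds.
m = 32: 32 = 2 × 16; 33 = 3 × 11 — both composite.
Hence m = 32 is a counterexample.

m = 32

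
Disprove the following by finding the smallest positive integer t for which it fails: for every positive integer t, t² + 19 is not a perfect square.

We need the least positive integer t for which t² + 19 is a perfect square.
t = 1: 1² + 19 = 20, not a perfect square.
t = 2: 2² + 19 = 23, not a perfect square.
t = 3: 3² + 19 = 28, not a perfect square.
t = 4: 4² + 19 = 35, not a perfect square.
t = 5: 5² + 19 = 44, not a perfect square.
t = 6: 6² + 19 = 55, not a perfect square.
t = 7: 7² + 19 = 68, not a perfect square.
t = 8: 8² + 19 = 83, not a perfect square.
t = 9: 9² + 19 = 100 = 10², a perfect square.
So t = 9 is the smallest counterexample.

t = 9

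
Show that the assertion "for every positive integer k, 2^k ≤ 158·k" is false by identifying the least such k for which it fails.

k = 11

Check each positive integer k in order until 2^k > 158·k.
For k = 1, 2, 3, 4, 5, 6, 7, 8, 9, 10 the conclusion holds.
k = 11: 2^k = 2048 and 158·k = 1738, so 2048 > 1738.
So k = 11 is the smallest counterexample.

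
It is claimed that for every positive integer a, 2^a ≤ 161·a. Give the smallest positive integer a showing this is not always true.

a = 11

A counterexample is any positive integer a such that 2^a > 161·a; we check each in order.
For a = 1, 2, 3, 4, 5, 6, 7, 8, 9, 10 the conclusion holds.
a = 11: 2^a = 2048 and 161·a = 1771, so 2048 > 1771.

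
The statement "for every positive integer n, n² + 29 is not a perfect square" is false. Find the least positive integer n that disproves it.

The first 13 eligible values, up to n = 13, all satisfy the conclusion.
n = 14: 14² + 29 = 225 = 15², a perfect square.

n = 14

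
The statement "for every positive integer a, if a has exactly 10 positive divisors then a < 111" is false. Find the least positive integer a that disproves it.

a = 112

We need the least positive integer a for which a has exactly 10 positive divisors but the claim fails.
For a = 48, 80 the conclusion holds.
a = 112: τ(112) = 10; 112 ≥ 111.
Hence a = 112 is a counterexample.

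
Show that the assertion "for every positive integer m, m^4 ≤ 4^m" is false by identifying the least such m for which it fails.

A counterexample is any positive integer m such that m^4 > 4^m; we check each in order.
m = 1: m^4 = 1 and 4^m = 4, so 1 ≤ 4.
m = 2: m^4 = 16 and 4^m = 16, so 16 ≤ 16.
m = 3: m^4 = 81 and 4^m = 64, so 81 > 64.

m = 3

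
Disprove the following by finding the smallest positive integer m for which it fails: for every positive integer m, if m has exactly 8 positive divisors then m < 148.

m = 152

For m = 24, 30, 40, 42, …, 135, 136, 138 the conclusion holds.
m = 152: τ(152) = 8; 152 ≥ 148.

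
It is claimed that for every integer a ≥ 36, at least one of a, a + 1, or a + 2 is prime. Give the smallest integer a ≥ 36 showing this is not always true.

a = 38

For a = 36, 37 the conclusion holds.
a = 38: 38 = 2 × 19; 39 = 3 × 13; 40 = 2 × 20 — all composite.
So a = 38 is the smallest counterexample.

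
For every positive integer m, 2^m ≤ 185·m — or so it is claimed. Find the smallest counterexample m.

m = 11

Check each positive integer m in order until 2^m > 185·m.
The first 10 eligible values, up to m = 10, all satisfy the conclusion.
m = 11: 2^m = 2048 and 185·m = 2035, so 2048 > 2035.
So m = 11 is the smallest counterexample.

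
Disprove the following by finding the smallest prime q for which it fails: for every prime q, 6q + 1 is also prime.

q = 19

q = 2: 6q + 1 = 13, prime.
q = 3: 6q + 1 = 19, prime.
q = 5: 6q + 1 = 31, prime.
q = 7: 6q + 1 = 43, prime.
q = 11: 6q + 1 = 67, prime.
q = 13: 6q + 1 = 79, prime.
q = 17: 6q + 1 = 103, prime.
q = 19: 6q + 1 = 115 = 5 × 23, not prime.
Hence q = 19 is a counterexample.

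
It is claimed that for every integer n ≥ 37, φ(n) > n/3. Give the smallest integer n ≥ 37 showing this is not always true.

n = 42

The first 5 eligible values, up to n = 41, all satisfy the conclusion.
n = 42: φ(42) = 12 and 42/3 = 14, so φ(42) ≤ 42/3.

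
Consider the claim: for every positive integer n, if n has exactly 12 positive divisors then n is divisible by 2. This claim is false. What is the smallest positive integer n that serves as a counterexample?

For n = 60, 72, 84, 90, …, 294, 306, 308 the conclusion holds.
n = 315: τ(315) = 12; 315 mod 2 = 1.
Hence n = 315 is a counterexample.

n = 315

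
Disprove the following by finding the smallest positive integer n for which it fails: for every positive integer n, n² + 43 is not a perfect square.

We need the least positive integer n for which n² + 43 is a perfect square.
For n = 1, 2, 3, 4, …, 18, 19, 20 the conclusion holds.
n = 21: 21² + 43 = 484 = 22², a perfect square.
Hence n = 21 is a counterexample.

n = 21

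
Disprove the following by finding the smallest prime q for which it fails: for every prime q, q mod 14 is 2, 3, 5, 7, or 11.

q = 13

We need the least prime q for which the claim fails.
q = 2: 2 mod 14 = 2.
q = 3: 3 mod 14 = 3.
q = 5: 5 mod 14 = 5.
q = 7: 7 mod 14 = 7.
q = 11: 11 mod 14 = 11.
q = 13: 13 mod 14 = 13 — not in {2, 3, 5, 7, 11}.
Hence q = 13 is a counterexample.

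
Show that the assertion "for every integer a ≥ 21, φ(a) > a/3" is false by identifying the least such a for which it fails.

a = 24

a = 21: φ(21) = 12 and 21/3 = 7, so φ(21) > 21/3.
a = 22: φ(22) = 10 and 22/3 = 22/3, so φ(22) > 22/3.
a = 23: φ(23) = 22 and 23/3 = 23/3, so φ(23) > 23/3.
a = 24: φ(24) = 8 and 24/3 = 8, so φ(24) ≤ 24/3.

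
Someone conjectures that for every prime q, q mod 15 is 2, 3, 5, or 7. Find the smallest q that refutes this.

q = 2: 2 mod 15 = 2.
q = 3: 3 mod 15 = 3.
q = 5: 5 mod 15 = 5.
q = 7: 7 mod 15 = 7.
q = 11: 11 mod 15 = 11 — not in {2, 3, 5, 7}.
Thus q = 11 disproves the claim, and no smaller q works.

q = 11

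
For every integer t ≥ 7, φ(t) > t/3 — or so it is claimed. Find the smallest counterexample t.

The first 5 eligible values, up to t = 11, all satisfy the conclusion.
t = 12: φ(12) = 4 and 12/3 = 4, so φ(12) ≤ 12/3.
Thus t = 12 disproves the claim, and no smaller t works.

t = 12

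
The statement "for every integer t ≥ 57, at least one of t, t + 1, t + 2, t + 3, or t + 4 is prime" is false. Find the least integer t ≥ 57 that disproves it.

t = 62

We need the least integer t ≥ 57 for which t, t + 1, t + 2, t + 3, t + 4 are all composite.
For t = 57, 58, 59, 60, 61 the conclusion holds.
t = 62: 62 = 2 × 31; 63 = 3 × 21; 64 = 2 × 32; 65 = 5 × 13; 66 = 2 × 33 — all composite.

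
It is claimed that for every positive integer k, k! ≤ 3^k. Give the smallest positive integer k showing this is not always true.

For k = 1, 2, 3, 4, 5, 6 the conclusion holds.
k = 7: k! = 5040 and 3^k = 2187, so 5040 > 2187.

k = 7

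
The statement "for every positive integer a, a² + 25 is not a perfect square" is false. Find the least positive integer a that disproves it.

The first 11 eligible values, up to a = 11, all satisfy the conclusion.
a = 12: 12² + 25 = 169 = 13², a perfect square.
So a = 12 is the smallest counterexample.

a = 12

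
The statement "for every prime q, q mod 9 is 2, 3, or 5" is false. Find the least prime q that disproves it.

q = 7

A counterexample is any prime q such that the claim fails; we check each in order.
For q = 2, 3, 5 the conclusion holds.
q = 7: 7 mod 9 = 7 — not in {2, 3, 5}.
Hence q = 7 is a counterexample.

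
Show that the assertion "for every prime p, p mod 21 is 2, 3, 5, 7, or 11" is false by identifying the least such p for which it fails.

We need the least prime p for which the claim fails.
The first 5 eligible values, up to p = 11, all satisfy the conclusion.
p = 13: 13 mod 21 = 13 — not in {2, 3, 5, 7, 11}.
So p = 13 is the smallest counterexample.

p = 13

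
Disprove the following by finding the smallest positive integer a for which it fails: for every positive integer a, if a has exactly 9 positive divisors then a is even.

a = 225

We need the least positive integer a for which a has exactly 9 positive divisors but a is odd.
For a = 36, 100, 196 the conclusion holds.
a = 225: divisors of 225: 9 divisors; 225 is odd.
Thus a = 225 disproves the claim, and no smaller a works.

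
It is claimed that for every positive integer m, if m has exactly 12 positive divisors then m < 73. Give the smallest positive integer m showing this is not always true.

m = 84

Check each positive integer m in order until m has exactly 12 positive divisors but the claim fails.
For m = 60, 72 the conclusion holds.
m = 84: τ(84) = 12; 84 ≥ 73.
Hence m = 84 is a counterexample.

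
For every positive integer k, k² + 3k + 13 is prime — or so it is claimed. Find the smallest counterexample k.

k = 9

Check each positive integer k in order until k² + 3k + 13 is not prime.
For k = 1, 2, 3, 4, 5, 6, 7, 8 the conclusion holds.
k = 9: k² + 3k + 13 = 121 = 11 × 11, composite.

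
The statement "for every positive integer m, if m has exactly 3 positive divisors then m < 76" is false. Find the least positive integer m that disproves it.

A counterexample is any positive integer m such that m has exactly 3 positive divisors but the claim fails; we check each in order.
m = 4: τ(4) = 3; 4 < 76.
m = 9: τ(9) = 3; 9 < 76.
m = 25: τ(25) = 3; 25 < 76.
m = 49: τ(49) = 3; 49 < 76.
m = 121: τ(121) = 3; 121 ≥ 76.

m = 121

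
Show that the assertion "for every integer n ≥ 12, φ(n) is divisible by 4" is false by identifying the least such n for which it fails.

Check each integer n ≥ 12 in order until φ(n) is not divisible by 4.
n = 12: φ(12) = 4; 4 mod 4 = 0.
n = 13: φ(13) = 12; 12 mod 4 = 0.
n = 14: φ(14) = 6; 6 mod 4 = 2.

n = 14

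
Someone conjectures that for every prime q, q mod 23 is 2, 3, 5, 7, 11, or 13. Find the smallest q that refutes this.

We need the least prime q for which the claim fails.
The first 6 eligible values, up to q = 13, all satisfy the conclusion.
q = 17: 17 mod 23 = 17 — not in {2, 3, 5, 7, 11, 13}.

q = 17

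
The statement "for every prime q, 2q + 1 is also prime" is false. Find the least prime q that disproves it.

q = 7

We need the least prime q for which 2q + 1 is not prime.
q = 2: 2q + 1 = 5, prime.
q = 3: 2q + 1 = 7, prime.
q = 5: 2q + 1 = 11, prime.
q = 7: 2q + 1 = 15 = 3 × 5, not prime.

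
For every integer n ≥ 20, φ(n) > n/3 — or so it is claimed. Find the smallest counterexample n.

The first 4 eligible values, up to n = 23, all satisfy the conclusion.
n = 24: φ(24) = 8 and 24/3 = 8, so φ(24) ≤ 24/3.
So n = 24 is the smallest counterexample.

n = 24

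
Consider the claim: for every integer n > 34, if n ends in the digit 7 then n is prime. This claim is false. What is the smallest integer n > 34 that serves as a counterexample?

n = 57

Check each integer n > 34 in order until n ends in the digit 7 but n is not prime.
For n = 37, 47 the conclusion holds.
n = 57: 57 ends in 7; 57 = 3 × 19, composite.
Thus n = 57 disproves the claim, and no smaller n works.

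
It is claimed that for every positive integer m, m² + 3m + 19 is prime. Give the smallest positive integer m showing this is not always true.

We need the least positive integer m for which m² + 3m + 19 is not prime.
For m = 1, 2, 3, 4, …, 12, 13, 14 the conclusion holds.
m = 15: m² + 3m + 19 = 289 = 17 × 17, composite.

m = 15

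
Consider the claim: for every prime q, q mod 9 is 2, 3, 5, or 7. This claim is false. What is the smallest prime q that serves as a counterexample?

q = 13

A counterexample is any prime q such that the claim fails; we check each in order.
For q = 2, 3, 5, 7, 11 the conclusion holds.
q = 13: 13 mod 9 = 4 — not in {2, 3, 5, 7}.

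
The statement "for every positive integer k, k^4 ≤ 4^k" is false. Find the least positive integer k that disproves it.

k = 1: k^4 = 1 and 4^k = 4, so 1 ≤ 4.
k = 2: k^4 = 16 and 4^k = 16, so 16 ≤ 16.
k = 3: k^4 = 81 and 4^k = 64, so 81 > 64.

k = 3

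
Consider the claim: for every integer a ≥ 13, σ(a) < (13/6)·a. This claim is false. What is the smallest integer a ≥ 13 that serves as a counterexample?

a = 18

A counterexample is any integer a ≥ 13 such that the claim fails; we check each in order.
a = 13: σ(13) = 14; 14 < 169/6.
a = 14: σ(14) = 24; 24 < 91/3.
a = 15: σ(15) = 24; 24 < 65/2.
a = 16: σ(16) = 31; 31 < 104/3.
a = 17: σ(17) = 18; 18 < 221/6.
a = 18: σ(18) = 39; 39 ≥ 39.
Hence a = 18 is a counterexample.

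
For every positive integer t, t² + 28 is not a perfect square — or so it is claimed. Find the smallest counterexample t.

t = 6

Check each positive integer t in order until t² + 28 is a perfect square.
t = 1: 1² + 28 = 29, not a perfect square.
t = 2: 2² + 28 = 32, not a perfect square.
t = 3: 3² + 28 = 37, not a perfect square.
t = 4: 4² + 28 = 44, not a perfect square.
t = 5: 5² + 28 = 53, not a perfect square.
t = 6: 6² + 28 = 64 = 8², a perfect square.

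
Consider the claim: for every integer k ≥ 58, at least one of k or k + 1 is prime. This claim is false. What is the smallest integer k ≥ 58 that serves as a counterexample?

k = 62

Check each integer k ≥ 58 in order until k, k + 1 are both composite.
For k = 58, 59, 60, 61 the conclusion holds.
k = 62: 62 = 2 × 31; 63 = 3 × 21 — both composite.
So k = 62 is the smallest counterexample.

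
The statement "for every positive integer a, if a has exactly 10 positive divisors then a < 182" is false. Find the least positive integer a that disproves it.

For a = 48, 80, 112, 162, 176 the conclusion holds.
a = 208: τ(208) = 10; 208 ≥ 182.
Thus a = 208 disproves the claim, and no smaller a works.

a = 208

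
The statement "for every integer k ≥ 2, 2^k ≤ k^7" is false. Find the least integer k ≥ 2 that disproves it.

k = 37

For k = 2, 3, 4, 5, …, 34, 35, 36 the conclusion holds.
k = 37: 2^k = 137438953472 and k^7 = 94931877133, so 137438953472 > 94931877133.
Thus k = 37 disproves the claim, and no smaller k works.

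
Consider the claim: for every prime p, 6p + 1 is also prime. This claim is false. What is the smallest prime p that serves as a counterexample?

p = 19

We need the least prime p for which 6p + 1 is not prime.
The first 7 eligible values, up to p = 17, all satisfy the conclusion.
p = 19: 6p + 1 = 115 = 5 × 23, not prime.
Thus p = 19 disproves the claim, and no smaller p works.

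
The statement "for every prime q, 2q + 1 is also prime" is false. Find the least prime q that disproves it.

Check each prime q in order until 2q + 1 is not prime.
For q = 2, 3, 5 the conclusion holds.
q = 7: 2q + 1 = 15 = 3 × 5, not prime.

q = 7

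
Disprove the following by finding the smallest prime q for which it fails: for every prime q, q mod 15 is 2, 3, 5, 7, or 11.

q = 13

Check each prime q in order until the claim fails.
q = 2: 2 mod 15 = 2.
q = 3: 3 mod 15 = 3.
q = 5: 5 mod 15 = 5.
q = 7: 7 mod 15 = 7.
q = 11: 11 mod 15 = 11.
q = 13: 13 mod 15 = 13 — not in {2, 3, 5, 7, 11}.
Thus q = 13 disproves the claim, and no smaller q works.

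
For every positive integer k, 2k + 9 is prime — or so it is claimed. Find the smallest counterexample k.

k = 3

We need the least positive integer k for which 2k + 9 is not prime.
For k = 1, 2 the conclusion holds.
k = 3: 2k + 9 = 15 = 3 × 5, composite.
Thus k = 3 disproves the claim, and no smaller k works.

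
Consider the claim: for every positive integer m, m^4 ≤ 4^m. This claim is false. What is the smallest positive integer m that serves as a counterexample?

We need the least positive integer m for which m^4 > 4^m.
m = 1: m^4 = 1 and 4^m = 4, so 1 ≤ 4.
m = 2: m^4 = 16 and 4^m = 16, so 16 ≤ 16.
m = 3: m^4 = 81 and 4^m = 64, so 81 > 64.
Hence m = 3 is a counterexample.

m = 3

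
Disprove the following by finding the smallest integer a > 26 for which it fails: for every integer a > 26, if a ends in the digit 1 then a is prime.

For a = 31, 41 the conclusion holds.
a = 51: 51 ends in 1; 51 = 3 × 17, composite.
So a = 51 is the smallest counterexample.

a = 51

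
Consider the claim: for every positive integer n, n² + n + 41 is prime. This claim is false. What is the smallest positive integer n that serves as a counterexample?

For n = 1, 2, 3, 4, …, 37, 38, 39 the conclusion holds.
n = 40: n² + n + 41 = 1681 = 41 × 41, composite.
Thus n = 40 disproves the claim, and no smaller n works.

n = 40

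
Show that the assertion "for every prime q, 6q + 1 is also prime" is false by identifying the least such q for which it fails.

We need the least prime q for which 6q + 1 is not prime.
The first 7 eligible values, up to q = 17, all satisfy the conclusion.
q = 19: 6q + 1 = 115 = 5 × 23, not prime.
Thus q = 19 disproves the claim, and no smaller q works.

q = 19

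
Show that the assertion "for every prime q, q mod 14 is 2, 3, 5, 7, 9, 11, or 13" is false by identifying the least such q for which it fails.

For q = 2, 3, 5, 7, 11, 13, 17, 19, 23 the conclusion holds.
q = 29: 29 mod 14 = 1 — not in {2, 3, 5, 7, 9, 11, 13}.
Hence q = 29 is a counterexample.

q = 29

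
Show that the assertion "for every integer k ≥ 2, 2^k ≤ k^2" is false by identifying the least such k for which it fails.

We need the least integer k ≥ 2 for which 2^k > k^2.
For k = 2, 3, 4 the conclusion holds.
k = 5: 2^k = 32 and k^2 = 25, so 32 > 25.
So k = 5 is the smallest counterexample.

k = 5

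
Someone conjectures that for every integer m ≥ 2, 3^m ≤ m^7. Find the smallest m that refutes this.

Check each integer m ≥ 2 in order until 3^m > m^7.
The first 17 eligible values, up to m = 18, all satisfy the conclusion.
m = 19: 3^m = 1162261467 and m^7 = 893871739, so 1162261467 > 893871739.
So m = 19 is the smallest counterexample.

m = 19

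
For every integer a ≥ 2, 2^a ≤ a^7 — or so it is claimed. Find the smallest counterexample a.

a = 37

For a = 2, 3, 4, 5, …, 34, 35, 36 the conclusion holds.
a = 37: 2^a = 137438953472 and a^7 = 94931877133, so 137438953472 > 94931877133.
So a = 37 is the smallest counterexample.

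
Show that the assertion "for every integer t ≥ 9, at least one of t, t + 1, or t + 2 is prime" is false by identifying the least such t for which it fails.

t = 14

t = 9: 11 is prime.
t = 10: 11 is prime.
t = 11: 11 is prime.
t = 12: 13 is prime.
t = 13: 13 is prime.
t = 14: 14 = 2 × 7; 15 = 3 × 5; 16 = 2 × 8 — all composite.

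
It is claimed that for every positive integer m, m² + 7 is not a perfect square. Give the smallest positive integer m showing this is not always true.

m = 3

We need the least positive integer m for which m² + 7 is a perfect square.
m = 1: 1² + 7 = 8, not a perfect square.
m = 2: 2² + 7 = 11, not a perfect square.
m = 3: 3² + 7 = 16 = 4², a perfect square.
Hence m = 3 is a counterexample.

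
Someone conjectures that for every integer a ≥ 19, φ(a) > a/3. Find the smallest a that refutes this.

a = 24

The first 5 eligible values, up to a = 23, all satisfy the conclusion.
a = 24: φ(24) = 8 and 24/3 = 8, so φ(24) ≤ 24/3.
So a = 24 is the smallest counterexample.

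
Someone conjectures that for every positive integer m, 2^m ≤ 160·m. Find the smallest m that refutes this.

m = 11

Check each positive integer m in order until 2^m > 160·m.
For m = 1, 2, 3, 4, 5, 6, 7, 8, 9, 10 the conclusion holds.
m = 11: 2^m = 2048 and 160·m = 1760, so 2048 > 1760.
Thus m = 11 disproves the claim, and no smaller m works.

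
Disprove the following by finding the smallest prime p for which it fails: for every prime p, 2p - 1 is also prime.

p = 5

Check each prime p in order until 2p - 1 is not prime.
p = 2: 2p - 1 = 3, prime.
p = 3: 2p - 1 = 5, prime.
p = 5: 2p - 1 = 9 = 3 × 3, not prime.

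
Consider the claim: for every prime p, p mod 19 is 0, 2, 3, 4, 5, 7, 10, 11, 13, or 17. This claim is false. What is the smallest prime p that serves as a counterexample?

A counterexample is any prime p such that the claim fails; we check each in order.
For p = 2, 3, 5, 7, 11, 13, 17, 19, 23, 29 the conclusion holds.
p = 31: 31 mod 19 = 12 — not in {0, 2, 3, 4, 5, 7, 10, 11, 13, 17}.

p = 31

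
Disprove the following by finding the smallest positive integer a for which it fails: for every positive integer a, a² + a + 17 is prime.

Check each positive integer a in order until a² + a + 17 is not prime.
For a = 1, 2, 3, 4, …, 13, 14, 15 the conclusion holds.
a = 16: a² + a + 17 = 289 = 17 × 17, composite.
Hence a = 16 is a counterexample.

a = 16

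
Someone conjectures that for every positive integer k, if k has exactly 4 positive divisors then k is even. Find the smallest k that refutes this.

k = 15

We need the least positive integer k for which k has exactly 4 positive divisors but k is odd.
For k = 6, 8, 10, 14 the conclusion holds.
k = 15: divisors of 15: 1, 3, 5, 15; 15 is odd.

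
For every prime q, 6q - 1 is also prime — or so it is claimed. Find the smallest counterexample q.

q = 11

We need the least prime q for which 6q - 1 is not prime.
The first 4 eligible values, up to q = 7, all satisfy the conclusion.
q = 11: 6q - 1 = 65 = 5 × 13, not prime.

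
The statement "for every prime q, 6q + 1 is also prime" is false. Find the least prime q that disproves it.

q = 19

A counterexample is any prime q such that 6q + 1 is not prime; we check each in order.
For q = 2, 3, 5, 7, 11, 13, 17 the conclusion holds.
q = 19: 6q + 1 = 115 = 5 × 23, not prime.
Thus q = 19 disproves the claim, and no smaller q works.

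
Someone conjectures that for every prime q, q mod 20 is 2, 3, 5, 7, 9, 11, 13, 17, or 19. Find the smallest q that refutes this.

q = 41

The first 12 eligible values, up to q = 37, all satisfy the conclusion.
q = 41: 41 mod 20 = 1 — not in {2, 3, 5, 7, 9, 11, 13, 17, 19}.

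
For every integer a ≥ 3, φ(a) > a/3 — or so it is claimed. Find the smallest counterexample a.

We need the least integer a ≥ 3 for which the claim fails.
For a = 3, 4, 5 the conclusion holds.
a = 6: φ(6) = 2 and 6/3 = 2, so φ(6) ≤ 6/3.
Hence a = 6 is a counterexample.

a = 6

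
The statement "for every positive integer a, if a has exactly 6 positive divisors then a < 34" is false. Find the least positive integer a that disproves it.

a = 44

Check each positive integer a in order until a has exactly 6 positive divisors but the claim fails.
For a = 12, 18, 20, 28, 32 the conclusion holds.
a = 44: τ(44) = 6; 44 ≥ 34.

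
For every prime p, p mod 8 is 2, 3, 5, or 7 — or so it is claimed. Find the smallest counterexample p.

p = 17

A counterexample is any prime p such that the claim fails; we check each in order.
p = 2: 2 mod 8 = 2.
p = 3: 3 mod 8 = 3.
p = 5: 5 mod 8 = 5.
p = 7: 7 mod 8 = 7.
p = 11: 11 mod 8 = 3.
p = 13: 13 mod 8 = 5.
p = 17: 17 mod 8 = 1 — not in {2, 3, 5, 7}.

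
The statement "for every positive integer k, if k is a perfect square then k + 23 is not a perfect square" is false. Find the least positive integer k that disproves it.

For k = 1, 4, 9, 16, 25, 36, 49, 64, 81, 100 the conclusion holds.
k = 121: 121 = 11² and 121 + 23 = 144 = 12².
Thus k = 121 disproves the claim, and no smaller k works.

k = 121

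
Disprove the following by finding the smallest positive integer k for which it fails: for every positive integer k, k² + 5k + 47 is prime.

We need the least positive integer k for which k² + 5k + 47 is not prime.
For k = 1, 2, 3, 4, …, 35, 36, 37 the conclusion holds.
k = 38: k² + 5k + 47 = 1681 = 41 × 41, composite.

k = 38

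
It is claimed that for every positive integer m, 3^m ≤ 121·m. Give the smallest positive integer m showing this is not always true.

We need the least positive integer m for which 3^m > 121·m.
The first 5 eligible values, up to m = 5, all satisfy the conclusion.
m = 6: 3^m = 729 and 121·m = 726, so 729 > 726.

m = 6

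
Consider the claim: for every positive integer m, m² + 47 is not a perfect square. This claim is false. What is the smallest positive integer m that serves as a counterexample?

For m = 1, 2, 3, 4, …, 20, 21, 22 the conclusion holds.
m = 23: 23² + 47 = 576 = 24², a perfect square.
So m = 23 is the smallest counterexample.

m = 23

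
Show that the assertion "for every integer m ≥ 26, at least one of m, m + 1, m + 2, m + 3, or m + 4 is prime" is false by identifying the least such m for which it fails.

For m = 26, 27, 28, 29, 30, 31 the conclusion holds.
m = 32: 32 = 2 × 16; 33 = 3 × 11; 34 = 2 × 17; 35 = 5 × 7; 36 = 2 × 18 — all composite.

m = 32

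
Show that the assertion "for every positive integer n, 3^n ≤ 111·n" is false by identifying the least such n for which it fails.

n = 6

Check each positive integer n in order until 3^n > 111·n.
The first 5 eligible values, up to n = 5, all satisfy the conclusion.
n = 6: 3^n = 729 and 111·n = 666, so 729 > 666.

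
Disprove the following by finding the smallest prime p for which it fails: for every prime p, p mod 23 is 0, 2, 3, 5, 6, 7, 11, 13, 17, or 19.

p = 31

Check each prime p in order until the claim fails.
The first 10 eligible values, up to p = 29, all satisfy the conclusion.
p = 31: 31 mod 23 = 8 — not in {0, 2, 3, 5, 6, 7, 11, 13, 17, 19}.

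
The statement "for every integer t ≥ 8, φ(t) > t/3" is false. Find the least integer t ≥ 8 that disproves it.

A counterexample is any integer t ≥ 8 such that the claim fails; we check each in order.
The first 4 eligible values, up to t = 11, all satisfy the conclusion.
t = 12: φ(12) = 4 and 12/3 = 4, so φ(12) ≤ 12/3.

t = 12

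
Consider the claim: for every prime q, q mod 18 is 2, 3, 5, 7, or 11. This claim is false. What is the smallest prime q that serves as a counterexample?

A counterexample is any prime q such that the claim fails; we check each in order.
For q = 2, 3, 5, 7, 11 the conclusion holds.
q = 13: 13 mod 18 = 13 — not in {2, 3, 5, 7, 11}.
So q = 13 is the smallest counterexample.

q = 13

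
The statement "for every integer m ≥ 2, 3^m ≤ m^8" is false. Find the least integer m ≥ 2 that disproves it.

m = 23

A counterexample is any integer m ≥ 2 such that 3^m > m^8; we check each in order.
The first 21 eligible values, up to m = 22, all satisfy the conclusion.
m = 23: 3^m = 94143178827 and m^8 = 78310985281, so 94143178827 > 78310985281.
Thus m = 23 disproves the claim, and no smaller m works.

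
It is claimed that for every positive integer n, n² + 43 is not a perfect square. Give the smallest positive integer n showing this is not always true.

n = 21

Check each positive integer n in order until n² + 43 is a perfect square.
The first 20 eligible values, up to n = 20, all satisfy the conclusion.
n = 21: 21² + 43 = 484 = 22², a perfect square.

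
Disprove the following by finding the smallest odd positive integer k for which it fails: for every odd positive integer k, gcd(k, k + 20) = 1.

k = 1: gcd(1, 21) = 1.
k = 3: gcd(3, 23) = 1.
k = 5: gcd(5, 25) = 5.

k = 5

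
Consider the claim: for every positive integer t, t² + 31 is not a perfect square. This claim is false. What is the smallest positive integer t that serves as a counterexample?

For t = 1, 2, 3, 4, …, 12, 13, 14 the conclusion holds.
t = 15: 15² + 31 = 256 = 16², a perfect square.
So t = 15 is the smallest counterexample.

t = 15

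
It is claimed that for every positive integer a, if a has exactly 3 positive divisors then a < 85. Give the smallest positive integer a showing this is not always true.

We need the least positive integer a for which a has exactly 3 positive divisors but the claim fails.
For a = 4, 9, 25, 49 the conclusion holds.
a = 121: τ(121) = 3; 121 ≥ 85.
Hence a = 121 is a counterexample.

a = 121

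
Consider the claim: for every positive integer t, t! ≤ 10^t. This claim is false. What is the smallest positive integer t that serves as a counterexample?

We need the least positive integer t for which t! > 10^t.
For t = 1, 2, 3, 4, …, 22, 23, 24 the conclusion holds.
t = 25: t! = 15511210043330985984000000 and 10^t = 10000000000000000000000000, so 15511210043330985984000000 > 10000000000000000000000000.

t = 25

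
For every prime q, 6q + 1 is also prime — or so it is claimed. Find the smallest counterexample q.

For q = 2, 3, 5, 7, 11, 13, 17 the conclusion holds.
q = 19: 6q + 1 = 115 = 5 × 23, not prime.
Thus q = 19 disproves the claim, and no smaller q works.

q = 19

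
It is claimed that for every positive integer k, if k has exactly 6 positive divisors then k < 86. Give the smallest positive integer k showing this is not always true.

A counterexample is any positive integer k such that k has exactly 6 positive divisors but the claim fails; we check each in order.
The first 13 eligible values, up to k = 76, all satisfy the conclusion.
k = 92: τ(92) = 6; 92 ≥ 86.
Thus k = 92 disproves the claim, and no smaller k works.

k = 92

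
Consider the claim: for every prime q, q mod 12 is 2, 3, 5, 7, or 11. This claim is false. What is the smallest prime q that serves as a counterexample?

q = 13

We need the least prime q for which the claim fails.
For q = 2, 3, 5, 7, 11 the conclusion holds.
q = 13: 13 mod 12 = 1 — not in {2, 3, 5, 7, 11}.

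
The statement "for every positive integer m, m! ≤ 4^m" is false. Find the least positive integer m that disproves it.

m = 9

We need the least positive integer m for which m! > 4^m.
m = 1: m! = 1 and 4^m = 4, so 1 ≤ 4.
m = 2: m! = 2 and 4^m = 16, so 2 ≤ 16.
m = 3: m! = 6 and 4^m = 64, so 6 ≤ 64.
m = 4: m! = 24 and 4^m = 256, so 24 ≤ 256.
m = 5: m! = 120 and 4^m = 1024, so 120 ≤ 1024.
m = 6: m! = 720 and 4^m = 4096, so 720 ≤ 4096.
m = 7: m! = 5040 and 4^m = 16384, so 5040 ≤ 16384.
m = 8: m! = 40320 and 4^m = 65536, so 40320 ≤ 65536.
m = 9: m! = 362880 and 4^m = 262144, so 362880 > 262144.
So m = 9 is the smallest counterexample.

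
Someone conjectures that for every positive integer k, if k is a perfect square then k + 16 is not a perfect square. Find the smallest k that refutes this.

k = 9

k = 1: 1 + 16 = 17, not a perfect square.
k = 4: 4 + 16 = 20, not a perfect square.
k = 9: 9 = 3² and 9 + 16 = 25 = 5².
So k = 9 is the smallest counterexample.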